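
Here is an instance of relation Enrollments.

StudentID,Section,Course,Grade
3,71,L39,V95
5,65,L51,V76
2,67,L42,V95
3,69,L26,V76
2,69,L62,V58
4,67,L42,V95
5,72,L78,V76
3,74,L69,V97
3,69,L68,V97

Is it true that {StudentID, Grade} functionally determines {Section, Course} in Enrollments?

No

(StudentID=3, Grade=V95): 1 row → {Section,Course} = (71, L39) ✓
(StudentID=5, Grade=V76): 2 rows → {Section,Course} takes values {(65, L51), (72, L78)} — violation
(StudentID=2, Grade=V95): 1 row → {Section,Course} = (67, L42) ✓
(StudentID=3, Grade=V76): 1 row → {Section,Course} = (69, L26) ✓
(StudentID=2, Grade=V58): 1 row → {Section,Course} = (69, L62) ✓
(StudentID=4, Grade=V95): 1 row → {Section,Course} = (67, L42) ✓
(StudentID=3, Grade=V97): 2 rows → {Section,Course} takes values {(74, L69), (69, L68)} — violation
Two rows agree on {StudentID, Grade} but differ on {Section, Course}, so {StudentID, Grade} → {Section, Course} does not hold.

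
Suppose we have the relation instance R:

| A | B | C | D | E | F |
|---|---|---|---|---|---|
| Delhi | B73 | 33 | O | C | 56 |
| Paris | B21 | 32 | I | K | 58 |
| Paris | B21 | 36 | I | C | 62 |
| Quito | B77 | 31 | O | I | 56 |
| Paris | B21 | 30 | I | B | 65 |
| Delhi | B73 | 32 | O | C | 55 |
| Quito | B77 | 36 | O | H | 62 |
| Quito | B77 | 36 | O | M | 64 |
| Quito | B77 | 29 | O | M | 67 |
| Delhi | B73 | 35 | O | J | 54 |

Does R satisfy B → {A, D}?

Yes

B=B73: 3 rows → {A,D} = (Delhi, O), (Delhi, O), (Delhi, O) ✓
B=B21: 3 rows → {A,D} = (Paris, I), (Paris, I), (Paris, I) ✓
B=B77: 4 rows → {A,D} = (Quito, O), (Quito, O), (Quito, O), (Quito, O) ✓
Every B value is associated with a single {A, D} value, so B → {A, D} holds.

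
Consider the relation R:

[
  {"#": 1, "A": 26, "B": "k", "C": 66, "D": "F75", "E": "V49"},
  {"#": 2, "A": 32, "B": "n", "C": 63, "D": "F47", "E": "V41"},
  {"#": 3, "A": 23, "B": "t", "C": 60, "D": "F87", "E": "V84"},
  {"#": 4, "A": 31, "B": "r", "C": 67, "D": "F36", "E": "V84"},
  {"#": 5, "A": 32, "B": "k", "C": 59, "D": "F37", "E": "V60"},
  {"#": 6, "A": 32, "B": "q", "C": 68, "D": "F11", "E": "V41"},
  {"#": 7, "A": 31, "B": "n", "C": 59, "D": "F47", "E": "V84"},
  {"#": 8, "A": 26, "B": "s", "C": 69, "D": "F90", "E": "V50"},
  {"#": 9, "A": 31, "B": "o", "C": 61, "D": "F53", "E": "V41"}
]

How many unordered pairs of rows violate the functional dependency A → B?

7

A=26: violating pairs (1,8) — 1 pair.
A=32: violating pairs (2,5), (2,6), (5,6) — 3 pairs.
A=31: violating pairs (4,7), (4,9), (7,9) — 3 pairs.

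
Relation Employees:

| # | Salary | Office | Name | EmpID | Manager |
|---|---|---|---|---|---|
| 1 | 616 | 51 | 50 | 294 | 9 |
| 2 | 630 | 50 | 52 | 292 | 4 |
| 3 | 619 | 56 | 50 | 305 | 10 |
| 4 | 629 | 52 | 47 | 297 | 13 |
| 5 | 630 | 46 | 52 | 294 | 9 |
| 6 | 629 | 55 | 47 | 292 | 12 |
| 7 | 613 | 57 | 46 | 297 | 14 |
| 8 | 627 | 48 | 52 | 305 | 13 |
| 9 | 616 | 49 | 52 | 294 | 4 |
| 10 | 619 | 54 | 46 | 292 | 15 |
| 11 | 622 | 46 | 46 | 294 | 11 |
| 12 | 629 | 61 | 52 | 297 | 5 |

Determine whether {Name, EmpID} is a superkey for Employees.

Rows 5 and 9 have the same {Name, EmpID} value (Name=52, EmpID=294) but are distinct tuples, so {Name, EmpID} does not determine every attribute — not a superkey.

No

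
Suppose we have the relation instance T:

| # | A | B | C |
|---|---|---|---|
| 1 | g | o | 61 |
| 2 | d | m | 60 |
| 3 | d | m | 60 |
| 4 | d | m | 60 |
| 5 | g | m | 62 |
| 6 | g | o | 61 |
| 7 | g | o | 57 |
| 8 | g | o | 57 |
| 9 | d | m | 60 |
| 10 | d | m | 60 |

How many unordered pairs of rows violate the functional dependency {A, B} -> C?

(A=g, B=o): violating pairs (1,7), (1,8), (6,7), (6,8) — 4 pairs.
(A=d, B=m): all 5 rows agree on C — 0 pairs.

4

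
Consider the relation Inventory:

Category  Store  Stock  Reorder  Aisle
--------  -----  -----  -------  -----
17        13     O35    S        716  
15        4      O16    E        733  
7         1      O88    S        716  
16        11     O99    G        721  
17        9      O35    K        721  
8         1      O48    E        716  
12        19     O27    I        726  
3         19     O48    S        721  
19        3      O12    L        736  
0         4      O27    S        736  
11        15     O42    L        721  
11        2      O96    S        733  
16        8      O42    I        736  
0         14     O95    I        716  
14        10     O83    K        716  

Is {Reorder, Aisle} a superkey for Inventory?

No

Two distinct rows share (Reorder=S, Aisle=716), so {Reorder, Aisle} does not determine every attribute — not a superkey.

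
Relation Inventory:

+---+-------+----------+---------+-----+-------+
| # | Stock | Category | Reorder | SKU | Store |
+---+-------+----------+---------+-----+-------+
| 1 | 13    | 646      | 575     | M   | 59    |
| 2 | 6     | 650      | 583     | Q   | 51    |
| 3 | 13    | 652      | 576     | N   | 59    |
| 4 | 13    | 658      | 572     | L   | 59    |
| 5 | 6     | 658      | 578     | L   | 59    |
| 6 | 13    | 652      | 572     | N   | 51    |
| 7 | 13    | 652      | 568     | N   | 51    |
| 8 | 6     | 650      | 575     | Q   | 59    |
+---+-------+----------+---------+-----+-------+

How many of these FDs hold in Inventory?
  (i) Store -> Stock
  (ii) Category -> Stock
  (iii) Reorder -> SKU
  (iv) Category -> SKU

1

(i) Store -> Stock: Store=59: rows 1, 3, 4, 5, 8 → Stock takes values {13, 6} — violation; Store=51: rows 2, 6, 7 → Stock takes values {6, 13} — violation — fails.
(ii) Category -> Stock: Category=658: rows 4, 5 → Stock takes values {13, 6} — violation — fails.
(iii) Reorder -> SKU: Reorder=575: rows 1, 8 → SKU takes values {M, Q} — violation; Reorder=572: rows 4, 6 → SKU takes values {L, N} — violation — fails.
(iv) Category -> SKU: every LHS value maps to a single RHS value — holds.
1 of the 4 dependencies holds.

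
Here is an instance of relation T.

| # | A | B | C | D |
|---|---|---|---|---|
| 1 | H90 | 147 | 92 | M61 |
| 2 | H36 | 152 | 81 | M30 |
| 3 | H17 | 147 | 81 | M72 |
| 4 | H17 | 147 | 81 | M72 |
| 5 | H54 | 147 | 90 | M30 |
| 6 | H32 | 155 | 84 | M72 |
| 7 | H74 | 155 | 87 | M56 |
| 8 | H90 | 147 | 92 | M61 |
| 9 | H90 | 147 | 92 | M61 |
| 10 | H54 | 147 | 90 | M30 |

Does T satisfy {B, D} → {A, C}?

Yes

(B=147, D=M61): rows 1, 8, 9 → {A,C} = (H90, 92), (H90, 92), (H90, 92) ✓
(B=152, D=M30): row 2 → {A,C} = (H36, 81) ✓
(B=147, D=M72): rows 3, 4 → {A,C} = (H17, 81), (H17, 81) ✓
(B=147, D=M30): rows 5, 10 → {A,C} = (H54, 90), (H54, 90) ✓
(B=155, D=M72): row 6 → {A,C} = (H32, 84) ✓
(B=155, D=M56): row 7 → {A,C} = (H74, 87) ✓
Every {B, D} value is associated with a single {A, C} value, so {B, D} → {A, C} holds.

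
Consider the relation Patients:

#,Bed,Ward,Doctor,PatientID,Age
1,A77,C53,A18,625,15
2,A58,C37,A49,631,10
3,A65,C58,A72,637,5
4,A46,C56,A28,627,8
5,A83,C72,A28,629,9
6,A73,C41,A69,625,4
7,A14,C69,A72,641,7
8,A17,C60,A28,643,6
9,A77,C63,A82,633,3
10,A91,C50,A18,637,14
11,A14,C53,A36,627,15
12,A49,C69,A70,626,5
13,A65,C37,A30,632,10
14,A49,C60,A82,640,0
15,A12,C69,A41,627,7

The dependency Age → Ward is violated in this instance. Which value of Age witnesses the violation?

5

Age=15: rows 1, 11 → Ward = C53, C53 ✓
Age=10: rows 2, 13 → Ward = C37, C37 ✓
Age=5: rows 3, 12 → Ward takes values {C58, C69} — violation
Age=8: row 4 → Ward = C56 ✓
Age=9: row 5 → Ward = C72 ✓
Age=4: row 6 → Ward = C41 ✓
Age=7: rows 7, 15 → Ward = C69, C69 ✓
Age=6: row 8 → Ward = C60 ✓
Age=3: row 9 → Ward = C63 ✓
Age=14: row 10 → Ward = C50 ✓
Age=0: row 14 → Ward = C60 ✓
The only Age value with inconsistent Ward is Age=5.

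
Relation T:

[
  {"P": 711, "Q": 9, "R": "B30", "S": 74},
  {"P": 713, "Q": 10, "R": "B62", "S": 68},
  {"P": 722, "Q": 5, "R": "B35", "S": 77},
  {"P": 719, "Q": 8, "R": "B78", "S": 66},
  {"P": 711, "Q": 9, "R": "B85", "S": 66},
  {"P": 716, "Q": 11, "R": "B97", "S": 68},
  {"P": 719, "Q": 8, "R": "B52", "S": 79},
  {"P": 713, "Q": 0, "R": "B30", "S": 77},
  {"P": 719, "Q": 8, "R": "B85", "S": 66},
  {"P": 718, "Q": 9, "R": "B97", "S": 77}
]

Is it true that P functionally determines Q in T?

P=711: 2 rows → Q = 9, 9 ✓
P=713: 2 rows → Q takes values {10, 0} — violation
P=722: 1 row → Q = 5 ✓
P=719: 3 rows → Q = 8, 8, 8 ✓
P=716: 1 row → Q = 11 ✓
P=718: 1 row → Q = 9 ✓
Two rows agree on P but differ on Q, so P -> Q does not hold.

No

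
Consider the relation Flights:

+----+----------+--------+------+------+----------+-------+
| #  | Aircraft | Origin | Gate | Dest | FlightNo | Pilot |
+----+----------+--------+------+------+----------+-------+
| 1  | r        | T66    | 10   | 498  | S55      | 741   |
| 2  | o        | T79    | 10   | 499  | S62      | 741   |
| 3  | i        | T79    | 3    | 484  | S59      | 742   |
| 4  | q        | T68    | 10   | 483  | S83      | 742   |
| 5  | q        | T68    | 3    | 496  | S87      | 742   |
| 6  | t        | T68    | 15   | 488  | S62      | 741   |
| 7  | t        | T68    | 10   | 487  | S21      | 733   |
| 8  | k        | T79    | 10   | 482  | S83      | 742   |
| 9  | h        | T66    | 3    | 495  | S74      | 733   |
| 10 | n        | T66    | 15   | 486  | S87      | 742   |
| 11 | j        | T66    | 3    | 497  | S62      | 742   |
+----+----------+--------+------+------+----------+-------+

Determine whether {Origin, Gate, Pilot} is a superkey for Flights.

All 11 rows have distinct {Origin, Gate, Pilot} values, so {Origin, Gate, Pilot} → (all attributes) holds and {Origin, Gate, Pilot} is a superkey.

Yes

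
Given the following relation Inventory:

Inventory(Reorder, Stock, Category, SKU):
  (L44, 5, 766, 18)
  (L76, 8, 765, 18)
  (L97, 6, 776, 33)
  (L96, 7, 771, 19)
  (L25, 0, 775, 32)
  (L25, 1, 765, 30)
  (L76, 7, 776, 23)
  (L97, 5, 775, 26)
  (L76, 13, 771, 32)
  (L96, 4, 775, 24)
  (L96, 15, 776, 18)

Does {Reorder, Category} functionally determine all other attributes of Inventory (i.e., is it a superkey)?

All 11 rows have distinct {Reorder, Category} values, so {Reorder, Category} → (all attributes) holds and {Reorder, Category} is a superkey.

Yes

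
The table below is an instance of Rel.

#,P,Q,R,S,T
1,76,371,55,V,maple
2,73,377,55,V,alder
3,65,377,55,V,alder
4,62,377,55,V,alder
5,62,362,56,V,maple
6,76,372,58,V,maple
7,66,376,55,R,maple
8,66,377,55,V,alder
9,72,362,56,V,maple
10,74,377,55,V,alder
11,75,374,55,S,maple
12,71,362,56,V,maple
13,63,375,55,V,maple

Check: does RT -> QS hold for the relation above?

(R=55, T=maple): rows 1, 7, 11, 13 → {Q,S} takes values {(371, V), (376, R), (374, S), (375, V)} — violation
(R=55, T=alder): rows 2, 3, 4, 8, 10 → {Q,S} = (377, V), (377, V), (377, V), (377, V), (377, V) ✓
(R=56, T=maple): rows 5, 9, 12 → {Q,S} = (362, V), (362, V), (362, V) ✓
(R=58, T=maple): row 6 → {Q,S} = (372, V) ✓
Two rows agree on RT but differ on QS, so RT -> QS does not hold.

No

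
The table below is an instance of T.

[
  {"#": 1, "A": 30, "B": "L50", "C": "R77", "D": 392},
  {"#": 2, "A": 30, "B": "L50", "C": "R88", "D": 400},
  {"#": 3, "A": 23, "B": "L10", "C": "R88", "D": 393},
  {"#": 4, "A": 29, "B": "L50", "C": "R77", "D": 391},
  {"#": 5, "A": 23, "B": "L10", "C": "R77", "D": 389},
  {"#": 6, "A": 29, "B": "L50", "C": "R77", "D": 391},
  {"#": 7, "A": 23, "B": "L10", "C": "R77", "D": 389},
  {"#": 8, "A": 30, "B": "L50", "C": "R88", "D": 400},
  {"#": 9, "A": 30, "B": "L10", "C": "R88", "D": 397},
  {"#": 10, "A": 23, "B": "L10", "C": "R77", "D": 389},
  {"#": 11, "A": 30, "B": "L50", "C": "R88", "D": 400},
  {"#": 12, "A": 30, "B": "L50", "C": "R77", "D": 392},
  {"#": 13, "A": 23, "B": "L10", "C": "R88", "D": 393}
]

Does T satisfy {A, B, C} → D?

(A=30, B=L50, C=R77): rows 1, 12 → D = 392, 392 ✓
(A=30, B=L50, C=R88): rows 2, 8, 11 → D = 400, 400, 400 ✓
(A=23, B=L10, C=R88): rows 3, 13 → D = 393, 393 ✓
(A=29, B=L50, C=R77): rows 4, 6 → D = 391, 391 ✓
(A=23, B=L10, C=R77): rows 5, 7, 10 → D = 389, 389, 389 ✓
(A=30, B=L10, C=R88): row 9 → D = 397 ✓
Every {A, B, C} value is associated with a single D value, so {A, B, C} → D holds.

Yes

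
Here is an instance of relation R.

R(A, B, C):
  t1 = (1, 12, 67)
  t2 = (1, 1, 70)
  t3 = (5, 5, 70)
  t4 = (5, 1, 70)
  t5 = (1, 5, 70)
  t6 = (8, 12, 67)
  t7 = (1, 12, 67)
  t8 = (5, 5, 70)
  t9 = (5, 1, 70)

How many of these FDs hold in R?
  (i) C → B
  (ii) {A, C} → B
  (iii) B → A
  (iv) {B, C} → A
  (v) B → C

1

(i) C → B: C=70: rows 2, 3, 4, 5, 8, 9 → B takes values {1, 5} — violation — fails.
(ii) {A, C} → B: (A=1, C=70): rows 2, 5 → B takes values {1, 5} — violation; (A=5, C=70): rows 3, 4, 8, 9 → B takes values {5, 1} — violation — fails.
(iii) B → A: B=12: rows 1, 6, 7 → A takes values {1, 8} — violation; B=1: rows 2, 4, 9 → A takes values {1, 5} — violation; B=5: rows 3, 5, 8 → A takes values {5, 1} — violation — fails.
(iv) {B, C} → A: (B=12, C=67): rows 1, 6, 7 → A takes values {1, 8} — violation; (B=1, C=70): rows 2, 4, 9 → A takes values {1, 5} — violation; (B=5, C=70): rows 3, 5, 8 → A takes values {5, 1} — violation — fails.
(v) B → C: every LHS value maps to a single RHS value — holds.
1 of the 5 dependencies holds.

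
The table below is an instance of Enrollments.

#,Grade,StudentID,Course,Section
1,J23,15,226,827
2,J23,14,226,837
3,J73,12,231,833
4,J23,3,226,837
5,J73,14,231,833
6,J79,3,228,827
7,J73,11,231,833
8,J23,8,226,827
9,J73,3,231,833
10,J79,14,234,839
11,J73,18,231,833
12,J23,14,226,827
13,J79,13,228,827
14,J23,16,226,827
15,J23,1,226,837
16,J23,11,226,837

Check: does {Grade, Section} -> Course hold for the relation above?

Yes

(Grade=J23, Section=827): rows 1, 8, 12, 14 → Course = 226, 226, 226, 226 ✓
(Grade=J23, Section=837): rows 2, 4, 15, 16 → Course = 226, 226, 226, 226 ✓
(Grade=J73, Section=833): rows 3, 5, 7, 9, 11 → Course = 231, 231, 231, 231, 231 ✓
(Grade=J79, Section=827): rows 6, 13 → Course = 228, 228 ✓
(Grade=J79, Section=839): row 10 → Course = 234 ✓
Every {Grade, Section} value is associated with a single Course value, so {Grade, Section} -> Course holds.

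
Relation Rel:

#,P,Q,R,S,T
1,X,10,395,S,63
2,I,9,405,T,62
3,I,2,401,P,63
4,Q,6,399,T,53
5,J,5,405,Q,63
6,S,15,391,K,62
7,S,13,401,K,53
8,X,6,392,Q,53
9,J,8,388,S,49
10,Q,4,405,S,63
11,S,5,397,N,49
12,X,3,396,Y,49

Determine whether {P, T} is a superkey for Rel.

Yes

All 12 rows have distinct {P, T} values, so {P, T} → (all attributes) holds and {P, T} is a superkey.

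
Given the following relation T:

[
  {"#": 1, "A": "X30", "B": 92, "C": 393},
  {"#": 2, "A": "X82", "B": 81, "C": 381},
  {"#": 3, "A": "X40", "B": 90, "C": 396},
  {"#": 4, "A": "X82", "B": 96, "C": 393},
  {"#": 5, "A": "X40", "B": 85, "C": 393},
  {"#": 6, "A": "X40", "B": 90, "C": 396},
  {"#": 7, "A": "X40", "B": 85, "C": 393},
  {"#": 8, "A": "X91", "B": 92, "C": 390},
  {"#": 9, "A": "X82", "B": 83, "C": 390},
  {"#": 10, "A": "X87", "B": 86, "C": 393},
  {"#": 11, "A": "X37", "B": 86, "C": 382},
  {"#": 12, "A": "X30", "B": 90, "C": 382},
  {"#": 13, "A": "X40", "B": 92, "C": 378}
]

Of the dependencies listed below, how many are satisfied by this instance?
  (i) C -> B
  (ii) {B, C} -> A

1

(i) C -> B: C=393: rows 1, 4, 5, 7, 10 → B takes values {92, 96, 85, 86} — violation; C=390: rows 8, 9 → B takes values {92, 83} — violation; C=382: rows 11, 12 → B takes values {86, 90} — violation — fails.
(ii) {B, C} -> A: every LHS value maps to a single RHS value — holds.
1 of the 2 dependencies holds.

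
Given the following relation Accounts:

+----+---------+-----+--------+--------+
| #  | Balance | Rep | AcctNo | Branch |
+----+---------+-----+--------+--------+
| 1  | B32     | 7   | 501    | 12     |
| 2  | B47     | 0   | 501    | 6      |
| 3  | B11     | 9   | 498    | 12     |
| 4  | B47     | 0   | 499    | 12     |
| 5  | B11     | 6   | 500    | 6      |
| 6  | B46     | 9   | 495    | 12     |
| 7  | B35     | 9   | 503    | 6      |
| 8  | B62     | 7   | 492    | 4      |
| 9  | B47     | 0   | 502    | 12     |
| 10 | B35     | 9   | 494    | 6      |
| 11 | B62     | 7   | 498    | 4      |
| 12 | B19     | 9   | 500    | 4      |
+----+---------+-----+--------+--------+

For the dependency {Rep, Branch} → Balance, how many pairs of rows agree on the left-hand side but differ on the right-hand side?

(Rep=9, Branch=12): violating pairs (3,6) — 1 pair.
(Rep=0, Branch=12): all 2 rows agree on Balance — 0 pairs.
(Rep=9, Branch=6): all 2 rows agree on Balance — 0 pairs.
(Rep=7, Branch=4): all 2 rows agree on Balance — 0 pairs.

1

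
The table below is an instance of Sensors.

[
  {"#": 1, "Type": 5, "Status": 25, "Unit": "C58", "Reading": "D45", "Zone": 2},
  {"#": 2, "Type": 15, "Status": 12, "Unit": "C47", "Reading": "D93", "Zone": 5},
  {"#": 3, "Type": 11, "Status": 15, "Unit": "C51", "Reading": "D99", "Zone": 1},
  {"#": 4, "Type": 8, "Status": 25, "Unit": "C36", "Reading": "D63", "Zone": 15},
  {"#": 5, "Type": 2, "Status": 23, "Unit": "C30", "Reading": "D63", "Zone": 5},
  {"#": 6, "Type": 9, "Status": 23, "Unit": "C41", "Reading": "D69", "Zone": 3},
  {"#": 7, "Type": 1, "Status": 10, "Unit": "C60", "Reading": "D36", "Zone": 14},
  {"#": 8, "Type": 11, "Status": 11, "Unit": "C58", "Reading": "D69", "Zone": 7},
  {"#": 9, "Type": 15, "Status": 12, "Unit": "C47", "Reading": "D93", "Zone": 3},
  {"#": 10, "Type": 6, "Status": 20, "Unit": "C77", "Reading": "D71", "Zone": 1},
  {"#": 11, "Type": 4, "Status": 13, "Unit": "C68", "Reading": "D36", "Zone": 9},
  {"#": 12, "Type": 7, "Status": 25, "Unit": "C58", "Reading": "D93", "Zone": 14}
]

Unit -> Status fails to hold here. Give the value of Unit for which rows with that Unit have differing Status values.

C58

Unit=C58: rows 1, 8, 12 → Status takes values {25, 11} — violation
Unit=C47: rows 2, 9 → Status = 12, 12 ✓
Unit=C51: row 3 → Status = 15 ✓
Unit=C36: row 4 → Status = 25 ✓
Unit=C30: row 5 → Status = 23 ✓
Unit=C41: row 6 → Status = 23 ✓
Unit=C60: row 7 → Status = 10 ✓
Unit=C77: row 10 → Status = 20 ✓
Unit=C68: row 11 → Status = 13 ✓
The only Unit value with inconsistent Status is Unit=C58.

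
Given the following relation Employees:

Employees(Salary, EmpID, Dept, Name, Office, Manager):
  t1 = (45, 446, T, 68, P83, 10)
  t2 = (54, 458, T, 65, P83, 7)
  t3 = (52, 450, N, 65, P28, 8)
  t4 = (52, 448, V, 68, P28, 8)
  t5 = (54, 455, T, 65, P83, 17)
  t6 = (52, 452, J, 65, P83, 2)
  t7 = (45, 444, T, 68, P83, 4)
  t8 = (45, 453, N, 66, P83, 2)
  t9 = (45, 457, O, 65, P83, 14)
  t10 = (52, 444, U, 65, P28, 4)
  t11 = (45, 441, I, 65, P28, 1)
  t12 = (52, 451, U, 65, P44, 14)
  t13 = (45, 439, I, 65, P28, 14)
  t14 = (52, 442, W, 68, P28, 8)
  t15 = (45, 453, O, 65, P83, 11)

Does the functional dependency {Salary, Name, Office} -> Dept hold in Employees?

(Salary=45, Name=68, Office=P83): rows 1, 7 → Dept = T, T ✓
(Salary=54, Name=65, Office=P83): rows 2, 5 → Dept = T, T ✓
(Salary=52, Name=65, Office=P28): rows 3, 10 → Dept takes values {N, U} — violation
(Salary=52, Name=68, Office=P28): rows 4, 14 → Dept takes values {V, W} — violation
(Salary=52, Name=65, Office=P83): row 6 → Dept = J ✓
(Salary=45, Name=66, Office=P83): row 8 → Dept = N ✓
(Salary=45, Name=65, Office=P83): rows 9, 15 → Dept = O, O ✓
(Salary=45, Name=65, Office=P28): rows 11, 13 → Dept = I, I ✓
(Salary=52, Name=65, Office=P44): row 12 → Dept = U ✓
Two rows agree on {Salary, Name, Office} but differ on Dept, so {Salary, Name, Office} -> Dept does not hold.

No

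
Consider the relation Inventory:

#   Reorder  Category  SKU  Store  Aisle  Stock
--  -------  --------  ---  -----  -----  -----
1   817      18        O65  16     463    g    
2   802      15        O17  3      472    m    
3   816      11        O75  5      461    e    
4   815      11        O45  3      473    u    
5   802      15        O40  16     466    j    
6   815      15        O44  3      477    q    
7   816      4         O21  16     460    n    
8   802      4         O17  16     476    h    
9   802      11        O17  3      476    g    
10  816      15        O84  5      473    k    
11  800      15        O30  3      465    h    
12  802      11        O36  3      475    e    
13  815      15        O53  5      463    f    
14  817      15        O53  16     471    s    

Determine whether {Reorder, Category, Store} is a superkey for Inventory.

Rows 9 and 12 have the same {Reorder, Category, Store} value (Reorder=802, Category=11, Store=3) but are distinct tuples, so {Reorder, Category, Store} does not determine every attribute — not a superkey.

No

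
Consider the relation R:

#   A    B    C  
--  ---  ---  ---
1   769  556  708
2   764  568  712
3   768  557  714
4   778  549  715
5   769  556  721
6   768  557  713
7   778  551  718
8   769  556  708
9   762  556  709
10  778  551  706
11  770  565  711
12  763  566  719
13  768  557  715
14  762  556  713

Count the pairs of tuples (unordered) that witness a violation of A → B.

2

A=769: all 3 rows agree on B — 0 pairs.
A=768: all 3 rows agree on B — 0 pairs.
A=778: violating pairs (4,7), (4,10) — 2 pairs.
A=762: all 2 rows agree on B — 0 pairs.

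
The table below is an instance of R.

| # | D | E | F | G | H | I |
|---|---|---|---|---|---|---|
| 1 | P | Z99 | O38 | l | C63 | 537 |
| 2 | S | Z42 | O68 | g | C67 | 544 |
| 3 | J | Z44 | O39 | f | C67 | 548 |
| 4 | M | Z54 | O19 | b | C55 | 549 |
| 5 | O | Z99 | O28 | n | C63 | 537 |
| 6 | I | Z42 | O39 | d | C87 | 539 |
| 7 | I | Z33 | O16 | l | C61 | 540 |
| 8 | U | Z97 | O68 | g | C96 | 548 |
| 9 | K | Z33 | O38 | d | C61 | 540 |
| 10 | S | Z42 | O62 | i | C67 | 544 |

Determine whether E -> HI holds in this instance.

E=Z99: rows 1, 5 → {H,I} = (C63, 537), (C63, 537) ✓
E=Z42: rows 2, 6, 10 → {H,I} takes values {(C67, 544), (C87, 539)} — violation
E=Z44: row 3 → {H,I} = (C67, 548) ✓
E=Z54: row 4 → {H,I} = (C55, 549) ✓
E=Z33: rows 7, 9 → {H,I} = (C61, 540), (C61, 540) ✓
E=Z97: row 8 → {H,I} = (C96, 548) ✓
Two rows agree on E but differ on HI, so E -> HI does not hold.

No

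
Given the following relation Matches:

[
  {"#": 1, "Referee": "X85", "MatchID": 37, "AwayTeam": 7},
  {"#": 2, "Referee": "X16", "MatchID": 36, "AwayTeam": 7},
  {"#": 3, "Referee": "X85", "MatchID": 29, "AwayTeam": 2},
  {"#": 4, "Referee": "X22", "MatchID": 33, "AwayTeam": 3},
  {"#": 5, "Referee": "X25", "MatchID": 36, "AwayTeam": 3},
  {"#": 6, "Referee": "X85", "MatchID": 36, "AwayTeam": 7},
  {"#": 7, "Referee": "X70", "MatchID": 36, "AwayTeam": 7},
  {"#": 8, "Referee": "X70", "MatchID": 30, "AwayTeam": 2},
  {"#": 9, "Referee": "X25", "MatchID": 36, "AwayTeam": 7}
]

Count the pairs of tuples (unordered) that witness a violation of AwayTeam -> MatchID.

6

AwayTeam=7: violating pairs (1,2), (1,6), (1,7), (1,9) — 4 pairs.
AwayTeam=2: violating pairs (3,8) — 1 pair.
AwayTeam=3: violating pairs (4,5) — 1 pair.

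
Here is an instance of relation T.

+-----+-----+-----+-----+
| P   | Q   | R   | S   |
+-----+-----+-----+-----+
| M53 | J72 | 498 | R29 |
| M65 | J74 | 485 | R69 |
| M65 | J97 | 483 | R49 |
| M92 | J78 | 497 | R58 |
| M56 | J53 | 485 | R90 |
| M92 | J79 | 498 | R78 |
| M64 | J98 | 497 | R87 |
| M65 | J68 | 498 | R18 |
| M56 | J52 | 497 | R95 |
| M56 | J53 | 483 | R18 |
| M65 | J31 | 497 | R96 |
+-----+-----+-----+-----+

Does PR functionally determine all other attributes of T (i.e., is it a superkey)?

All 11 rows have distinct PR values, so PR → (all attributes) holds and PR is a superkey.

Yes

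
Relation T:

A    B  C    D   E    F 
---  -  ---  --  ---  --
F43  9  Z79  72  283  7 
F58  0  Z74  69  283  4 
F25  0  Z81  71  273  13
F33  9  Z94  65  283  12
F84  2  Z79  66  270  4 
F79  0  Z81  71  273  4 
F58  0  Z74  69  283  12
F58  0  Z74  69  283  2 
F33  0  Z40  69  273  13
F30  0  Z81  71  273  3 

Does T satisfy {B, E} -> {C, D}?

(B=9, E=283): 2 rows → {C,D} takes values {(Z79, 72), (Z94, 65)} — violation
(B=0, E=283): 3 rows → {C,D} = (Z74, 69), (Z74, 69), (Z74, 69) ✓
(B=0, E=273): 4 rows → {C,D} takes values {(Z81, 71), (Z40, 69)} — violation
(B=2, E=270): 1 row → {C,D} = (Z79, 66) ✓
Two rows agree on {B, E} but differ on {C, D}, so {B, E} -> {C, D} does not hold.

No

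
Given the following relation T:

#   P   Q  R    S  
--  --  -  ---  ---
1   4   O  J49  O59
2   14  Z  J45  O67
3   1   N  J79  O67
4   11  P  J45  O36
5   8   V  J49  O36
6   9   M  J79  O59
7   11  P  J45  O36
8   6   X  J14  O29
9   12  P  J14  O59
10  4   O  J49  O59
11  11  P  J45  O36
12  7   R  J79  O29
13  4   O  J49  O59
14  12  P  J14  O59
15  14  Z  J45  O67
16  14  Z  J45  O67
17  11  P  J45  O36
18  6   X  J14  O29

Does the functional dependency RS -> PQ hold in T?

Yes

(R=J49, S=O59): rows 1, 10, 13 → {P,Q} = (4, O), (4, O), (4, O) ✓
(R=J45, S=O67): rows 2, 15, 16 → {P,Q} = (14, Z), (14, Z), (14, Z) ✓
(R=J79, S=O67): row 3 → {P,Q} = (1, N) ✓
(R=J45, S=O36): rows 4, 7, 11, 17 → {P,Q} = (11, P), (11, P), (11, P), (11, P) ✓
(R=J49, S=O36): row 5 → {P,Q} = (8, V) ✓
(R=J79, S=O59): row 6 → {P,Q} = (9, M) ✓
(R=J14, S=O29): rows 8, 18 → {P,Q} = (6, X), (6, X) ✓
(R=J14, S=O59): rows 9, 14 → {P,Q} = (12, P), (12, P) ✓
(R=J79, S=O29): row 12 → {P,Q} = (7, R) ✓
Every RS value is associated with a single PQ value, so RS -> PQ holds.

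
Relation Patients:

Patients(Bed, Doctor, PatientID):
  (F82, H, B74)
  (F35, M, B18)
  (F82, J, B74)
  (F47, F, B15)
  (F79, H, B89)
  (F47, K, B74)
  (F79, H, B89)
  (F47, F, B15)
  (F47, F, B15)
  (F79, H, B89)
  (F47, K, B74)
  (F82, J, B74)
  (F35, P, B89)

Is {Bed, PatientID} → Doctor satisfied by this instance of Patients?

No

(Bed=F82, PatientID=B74): 3 rows → Doctor takes values {H, J} — violation
(Bed=F35, PatientID=B18): 1 row → Doctor = M ✓
(Bed=F47, PatientID=B15): 3 rows → Doctor = F, F, F ✓
(Bed=F79, PatientID=B89): 3 rows → Doctor = H, H, H ✓
(Bed=F47, PatientID=B74): 2 rows → Doctor = K, K ✓
(Bed=F35, PatientID=B89): 1 row → Doctor = P ✓
Two rows agree on {Bed, PatientID} but differ on Doctor, so {Bed, PatientID} → Doctor does not hold.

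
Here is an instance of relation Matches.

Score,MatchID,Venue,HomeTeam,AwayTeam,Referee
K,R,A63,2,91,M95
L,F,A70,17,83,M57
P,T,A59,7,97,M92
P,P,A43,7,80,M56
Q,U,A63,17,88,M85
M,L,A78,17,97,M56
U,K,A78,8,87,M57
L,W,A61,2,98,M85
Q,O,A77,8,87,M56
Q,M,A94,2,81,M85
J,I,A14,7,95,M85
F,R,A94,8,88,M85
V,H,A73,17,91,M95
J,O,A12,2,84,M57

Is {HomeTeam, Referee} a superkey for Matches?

No

Two distinct rows share (HomeTeam=2, Referee=M85), so {HomeTeam, Referee} does not determine every attribute — not a superkey.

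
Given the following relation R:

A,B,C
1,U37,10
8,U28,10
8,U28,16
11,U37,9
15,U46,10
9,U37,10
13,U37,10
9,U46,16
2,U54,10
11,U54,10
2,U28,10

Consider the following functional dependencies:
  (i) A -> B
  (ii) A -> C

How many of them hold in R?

(i) A -> B: A=11: 2 rows → B takes values {U37, U54} — violation; A=9: 2 rows → B takes values {U37, U46} — violation; A=2: 2 rows → B takes values {U54, U28} — violation — fails.
(ii) A -> C: A=8: 2 rows → C takes values {10, 16} — violation; A=11: 2 rows → C takes values {9, 10} — violation; A=9: 2 rows → C takes values {10, 16} — violation — fails.
None of the 2 dependencies hold.

0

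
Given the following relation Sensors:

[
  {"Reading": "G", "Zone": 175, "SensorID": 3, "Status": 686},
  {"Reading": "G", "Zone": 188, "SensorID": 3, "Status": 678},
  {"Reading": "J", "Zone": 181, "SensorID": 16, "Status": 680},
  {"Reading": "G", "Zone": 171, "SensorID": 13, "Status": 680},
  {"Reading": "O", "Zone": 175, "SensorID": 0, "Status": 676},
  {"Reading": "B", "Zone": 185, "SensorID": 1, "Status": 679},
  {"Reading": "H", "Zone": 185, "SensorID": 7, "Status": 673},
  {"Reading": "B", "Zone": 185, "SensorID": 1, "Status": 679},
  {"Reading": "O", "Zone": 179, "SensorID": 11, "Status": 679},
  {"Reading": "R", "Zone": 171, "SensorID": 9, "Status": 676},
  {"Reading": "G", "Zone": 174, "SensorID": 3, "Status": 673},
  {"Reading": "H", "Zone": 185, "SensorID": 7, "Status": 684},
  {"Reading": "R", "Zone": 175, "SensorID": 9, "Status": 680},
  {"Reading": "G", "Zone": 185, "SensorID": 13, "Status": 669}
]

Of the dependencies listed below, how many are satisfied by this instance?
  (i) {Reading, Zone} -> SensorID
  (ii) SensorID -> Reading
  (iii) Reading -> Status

2

(i) {Reading, Zone} -> SensorID: every LHS value maps to a single RHS value — holds.
(ii) SensorID -> Reading: every LHS value maps to a single RHS value — holds.
(iii) Reading -> Status: Reading=G: 5 rows → Status takes values {686, 678, 680, 673, 669} — violation; Reading=O: 2 rows → Status takes values {676, 679} — violation; Reading=H: 2 rows → Status takes values {673, 684} — violation; Reading=R: 2 rows → Status takes values {676, 680} — violation — fails.
2 of the 3 dependencies hold.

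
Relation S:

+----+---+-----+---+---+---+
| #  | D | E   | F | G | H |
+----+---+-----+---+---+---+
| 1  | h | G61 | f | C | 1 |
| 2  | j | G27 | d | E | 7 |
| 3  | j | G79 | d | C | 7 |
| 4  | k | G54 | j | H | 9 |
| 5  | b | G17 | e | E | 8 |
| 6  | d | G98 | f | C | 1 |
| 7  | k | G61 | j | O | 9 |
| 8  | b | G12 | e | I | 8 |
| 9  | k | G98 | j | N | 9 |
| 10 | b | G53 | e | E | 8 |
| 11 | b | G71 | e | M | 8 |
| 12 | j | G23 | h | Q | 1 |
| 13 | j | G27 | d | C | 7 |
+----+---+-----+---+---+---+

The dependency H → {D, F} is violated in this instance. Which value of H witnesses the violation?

1

H=1: rows 1, 6, 12 → {D,F} takes values {(h, f), (d, f), (j, h)} — violation
H=7: rows 2, 3, 13 → {D,F} = (j, d), (j, d), (j, d) ✓
H=9: rows 4, 7, 9 → {D,F} = (k, j), (k, j), (k, j) ✓
H=8: rows 5, 8, 10, 11 → {D,F} = (b, e), (b, e), (b, e), (b, e) ✓
The only H value with inconsistent RHS is H=1.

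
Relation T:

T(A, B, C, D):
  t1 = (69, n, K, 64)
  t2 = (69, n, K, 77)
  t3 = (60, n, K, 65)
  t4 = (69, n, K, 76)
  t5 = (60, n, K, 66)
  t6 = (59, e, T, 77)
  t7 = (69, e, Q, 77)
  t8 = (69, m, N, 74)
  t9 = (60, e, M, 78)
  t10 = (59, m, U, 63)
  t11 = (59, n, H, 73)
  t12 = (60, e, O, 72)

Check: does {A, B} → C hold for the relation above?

No

(A=69, B=n): rows 1, 2, 4 → C = K, K, K ✓
(A=60, B=n): rows 3, 5 → C = K, K ✓
(A=59, B=e): row 6 → C = T ✓
(A=69, B=e): row 7 → C = Q ✓
(A=69, B=m): row 8 → C = N ✓
(A=60, B=e): rows 9, 12 → C takes values {M, O} — violation
(A=59, B=m): row 10 → C = U ✓
(A=59, B=n): row 11 → C = H ✓
Two rows agree on {A, B} but differ on C, so {A, B} → C does not hold.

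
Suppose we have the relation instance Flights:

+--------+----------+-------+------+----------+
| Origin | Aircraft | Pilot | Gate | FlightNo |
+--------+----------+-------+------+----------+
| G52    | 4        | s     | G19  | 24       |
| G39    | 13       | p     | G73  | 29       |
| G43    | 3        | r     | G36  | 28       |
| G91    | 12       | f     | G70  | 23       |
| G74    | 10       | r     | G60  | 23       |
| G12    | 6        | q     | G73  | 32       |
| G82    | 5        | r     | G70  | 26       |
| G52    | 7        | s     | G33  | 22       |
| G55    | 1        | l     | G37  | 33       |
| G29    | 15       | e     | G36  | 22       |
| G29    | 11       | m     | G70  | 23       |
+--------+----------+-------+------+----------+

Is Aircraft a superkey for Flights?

Yes

All 11 rows have distinct Aircraft values, so Aircraft → (all attributes) holds and Aircraft is a superkey.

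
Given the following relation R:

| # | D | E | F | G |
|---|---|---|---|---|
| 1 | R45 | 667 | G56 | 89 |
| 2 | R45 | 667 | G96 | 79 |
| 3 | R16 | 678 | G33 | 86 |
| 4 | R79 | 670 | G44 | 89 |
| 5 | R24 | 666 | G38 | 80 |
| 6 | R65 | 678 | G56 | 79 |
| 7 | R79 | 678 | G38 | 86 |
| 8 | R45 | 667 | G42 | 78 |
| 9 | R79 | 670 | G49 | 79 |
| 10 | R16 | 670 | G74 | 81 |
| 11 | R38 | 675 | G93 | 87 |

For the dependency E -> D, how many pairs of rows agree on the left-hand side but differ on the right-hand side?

5

E=667: all 3 rows agree on D — 0 pairs.
E=678: violating pairs (3,6), (3,7), (6,7) — 3 pairs.
E=670: violating pairs (4,10), (9,10) — 2 pairs.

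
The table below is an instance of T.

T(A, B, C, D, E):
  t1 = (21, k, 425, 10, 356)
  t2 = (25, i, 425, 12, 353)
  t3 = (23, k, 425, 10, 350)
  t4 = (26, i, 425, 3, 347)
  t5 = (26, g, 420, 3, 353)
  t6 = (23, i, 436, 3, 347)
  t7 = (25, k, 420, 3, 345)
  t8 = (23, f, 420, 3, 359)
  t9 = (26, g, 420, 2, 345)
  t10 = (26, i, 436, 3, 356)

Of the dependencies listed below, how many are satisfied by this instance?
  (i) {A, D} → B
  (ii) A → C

(i) {A, D} → B: (A=26, D=3): rows 4, 5, 10 → B takes values {i, g} — violation; (A=23, D=3): rows 6, 8 → B takes values {i, f} — violation — fails.
(ii) A → C: A=25: rows 2, 7 → C takes values {425, 420} — violation; A=23: rows 3, 6, 8 → C takes values {425, 436, 420} — violation; A=26: rows 4, 5, 9, 10 → C takes values {425, 420, 436} — violation — fails.
None of the 2 dependencies hold.

0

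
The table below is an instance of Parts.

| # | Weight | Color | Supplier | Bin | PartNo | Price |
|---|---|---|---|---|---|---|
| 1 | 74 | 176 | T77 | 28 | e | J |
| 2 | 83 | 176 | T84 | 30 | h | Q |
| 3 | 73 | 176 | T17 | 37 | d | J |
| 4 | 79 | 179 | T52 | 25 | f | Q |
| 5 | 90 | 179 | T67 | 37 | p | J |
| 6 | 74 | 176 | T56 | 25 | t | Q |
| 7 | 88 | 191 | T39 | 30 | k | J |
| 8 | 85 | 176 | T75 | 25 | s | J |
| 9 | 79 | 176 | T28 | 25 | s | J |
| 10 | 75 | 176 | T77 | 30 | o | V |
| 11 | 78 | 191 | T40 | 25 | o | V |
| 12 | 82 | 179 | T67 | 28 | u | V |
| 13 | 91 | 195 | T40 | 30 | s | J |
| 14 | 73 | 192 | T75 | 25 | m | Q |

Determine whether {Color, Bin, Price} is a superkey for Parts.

No

Rows 8 and 9 have the same {Color, Bin, Price} value (Color=176, Bin=25, Price=J) but are distinct tuples, so {Color, Bin, Price} does not determine every attribute — not a superkey.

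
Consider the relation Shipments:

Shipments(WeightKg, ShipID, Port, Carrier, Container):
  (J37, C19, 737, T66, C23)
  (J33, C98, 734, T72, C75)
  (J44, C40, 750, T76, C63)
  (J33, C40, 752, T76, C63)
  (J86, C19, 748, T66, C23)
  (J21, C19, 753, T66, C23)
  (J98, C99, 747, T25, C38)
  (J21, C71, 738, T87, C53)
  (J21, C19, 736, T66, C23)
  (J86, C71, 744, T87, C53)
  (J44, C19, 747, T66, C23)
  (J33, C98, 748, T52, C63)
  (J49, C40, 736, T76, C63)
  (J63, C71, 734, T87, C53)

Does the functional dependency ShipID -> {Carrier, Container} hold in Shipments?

ShipID=C19: 5 rows → {Carrier,Container} = (T66, C23), (T66, C23), (T66, C23), (T66, C23), (T66, C23) ✓
ShipID=C98: 2 rows → {Carrier,Container} takes values {(T72, C75), (T52, C63)} — violation
ShipID=C40: 3 rows → {Carrier,Container} = (T76, C63), (T76, C63), (T76, C63) ✓
ShipID=C99: 1 row → {Carrier,Container} = (T25, C38) ✓
ShipID=C71: 3 rows → {Carrier,Container} = (T87, C53), (T87, C53), (T87, C53) ✓
Two rows agree on ShipID but differ on {Carrier, Container}, so ShipID -> {Carrier, Container} does not hold.

No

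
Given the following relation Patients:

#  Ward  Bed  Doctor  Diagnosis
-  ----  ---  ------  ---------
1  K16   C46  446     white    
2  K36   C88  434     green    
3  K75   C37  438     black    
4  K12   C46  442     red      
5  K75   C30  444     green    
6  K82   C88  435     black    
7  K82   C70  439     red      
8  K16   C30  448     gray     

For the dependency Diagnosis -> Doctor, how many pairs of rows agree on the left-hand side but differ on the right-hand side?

3

Diagnosis=green: violating pairs (2,5) — 1 pair.
Diagnosis=black: violating pairs (3,6) — 1 pair.
Diagnosis=red: violating pairs (4,7) — 1 pair.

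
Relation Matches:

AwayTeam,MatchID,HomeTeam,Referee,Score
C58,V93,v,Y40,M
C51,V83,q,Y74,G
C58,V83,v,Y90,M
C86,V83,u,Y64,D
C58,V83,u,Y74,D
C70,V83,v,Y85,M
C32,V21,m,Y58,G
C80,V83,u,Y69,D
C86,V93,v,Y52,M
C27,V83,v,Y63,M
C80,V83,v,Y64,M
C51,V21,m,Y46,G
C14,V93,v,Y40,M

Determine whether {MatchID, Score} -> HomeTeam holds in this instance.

Yes

(MatchID=V93, Score=M): 3 rows → HomeTeam = v, v, v ✓
(MatchID=V83, Score=G): 1 row → HomeTeam = q ✓
(MatchID=V83, Score=M): 4 rows → HomeTeam = v, v, v, v ✓
(MatchID=V83, Score=D): 3 rows → HomeTeam = u, u, u ✓
(MatchID=V21, Score=G): 2 rows → HomeTeam = m, m ✓
Every {MatchID, Score} value is associated with a single HomeTeam value, so {MatchID, Score} -> HomeTeam holds.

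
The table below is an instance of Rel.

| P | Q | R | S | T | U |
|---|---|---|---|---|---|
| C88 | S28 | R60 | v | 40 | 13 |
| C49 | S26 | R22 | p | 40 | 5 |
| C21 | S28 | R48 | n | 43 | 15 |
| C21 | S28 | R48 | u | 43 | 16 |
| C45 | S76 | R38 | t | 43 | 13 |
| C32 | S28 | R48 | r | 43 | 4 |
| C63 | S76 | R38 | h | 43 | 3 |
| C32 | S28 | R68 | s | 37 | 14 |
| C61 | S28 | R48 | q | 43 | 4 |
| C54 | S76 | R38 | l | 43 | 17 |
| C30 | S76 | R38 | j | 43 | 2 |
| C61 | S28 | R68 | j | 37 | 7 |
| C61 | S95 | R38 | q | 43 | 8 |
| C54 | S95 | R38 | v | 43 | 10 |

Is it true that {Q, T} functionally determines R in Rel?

(Q=S28, T=40): 1 row → R = R60 ✓
(Q=S26, T=40): 1 row → R = R22 ✓
(Q=S28, T=43): 4 rows → R = R48, R48, R48, R48 ✓
(Q=S76, T=43): 4 rows → R = R38, R38, R38, R38 ✓
(Q=S28, T=37): 2 rows → R = R68, R68 ✓
(Q=S95, T=43): 2 rows → R = R38, R38 ✓
Every {Q, T} value is associated with a single R value, so {Q, T} -> R holds.

Yes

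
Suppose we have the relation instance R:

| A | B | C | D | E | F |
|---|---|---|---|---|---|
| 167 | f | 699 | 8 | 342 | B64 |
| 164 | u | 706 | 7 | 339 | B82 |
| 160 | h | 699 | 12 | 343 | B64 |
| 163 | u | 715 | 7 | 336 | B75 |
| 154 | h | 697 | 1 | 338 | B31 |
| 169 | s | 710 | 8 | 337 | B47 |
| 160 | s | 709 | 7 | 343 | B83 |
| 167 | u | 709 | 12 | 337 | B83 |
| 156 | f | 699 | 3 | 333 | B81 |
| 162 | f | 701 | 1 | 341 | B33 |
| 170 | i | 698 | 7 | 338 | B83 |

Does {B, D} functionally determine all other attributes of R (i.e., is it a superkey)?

Two distinct rows share (B=u, D=7), so {B, D} does not determine every attribute — not a superkey.

No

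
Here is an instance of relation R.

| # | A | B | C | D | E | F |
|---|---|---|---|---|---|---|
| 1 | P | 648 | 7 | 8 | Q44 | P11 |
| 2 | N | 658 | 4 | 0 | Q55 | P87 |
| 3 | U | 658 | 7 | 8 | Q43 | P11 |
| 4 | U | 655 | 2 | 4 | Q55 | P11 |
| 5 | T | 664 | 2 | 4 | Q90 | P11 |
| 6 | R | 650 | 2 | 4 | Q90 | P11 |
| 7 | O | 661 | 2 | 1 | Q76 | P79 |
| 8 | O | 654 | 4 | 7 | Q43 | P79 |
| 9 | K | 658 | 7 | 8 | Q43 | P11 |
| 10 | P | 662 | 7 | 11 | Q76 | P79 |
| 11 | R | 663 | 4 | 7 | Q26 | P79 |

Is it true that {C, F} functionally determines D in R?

Yes

(C=7, F=P11): rows 1, 3, 9 → D = 8, 8, 8 ✓
(C=4, F=P87): row 2 → D = 0 ✓
(C=2, F=P11): rows 4, 5, 6 → D = 4, 4, 4 ✓
(C=2, F=P79): row 7 → D = 1 ✓
(C=4, F=P79): rows 8, 11 → D = 7, 7 ✓
(C=7, F=P79): row 10 → D = 11 ✓
Every {C, F} value is associated with a single D value, so {C, F} → D holds.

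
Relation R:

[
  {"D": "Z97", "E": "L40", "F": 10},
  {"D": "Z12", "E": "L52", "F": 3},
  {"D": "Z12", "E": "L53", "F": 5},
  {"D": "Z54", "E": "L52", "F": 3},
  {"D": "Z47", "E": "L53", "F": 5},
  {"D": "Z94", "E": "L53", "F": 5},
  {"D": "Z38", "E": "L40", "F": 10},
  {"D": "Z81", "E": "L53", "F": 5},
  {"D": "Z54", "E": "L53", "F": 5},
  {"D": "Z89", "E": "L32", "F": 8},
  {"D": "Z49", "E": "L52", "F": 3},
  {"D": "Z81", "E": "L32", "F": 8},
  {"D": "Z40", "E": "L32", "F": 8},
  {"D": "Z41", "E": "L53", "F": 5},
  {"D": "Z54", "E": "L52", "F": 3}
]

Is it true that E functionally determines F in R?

Yes

E=L40: 2 rows → F = 10, 10 ✓
E=L52: 4 rows → F = 3, 3, 3, 3 ✓
E=L53: 6 rows → F = 5, 5, 5, 5, 5, 5 ✓
E=L32: 3 rows → F = 8, 8, 8 ✓
Every E value is associated with a single F value, so E → F holds.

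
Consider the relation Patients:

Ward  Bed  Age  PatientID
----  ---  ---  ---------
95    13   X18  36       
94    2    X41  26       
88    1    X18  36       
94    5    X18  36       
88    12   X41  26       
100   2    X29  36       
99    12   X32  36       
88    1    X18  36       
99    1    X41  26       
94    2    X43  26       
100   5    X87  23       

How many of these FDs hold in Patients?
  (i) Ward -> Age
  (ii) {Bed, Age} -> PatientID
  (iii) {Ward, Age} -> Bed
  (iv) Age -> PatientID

3

(i) Ward -> Age: Ward=94: 3 rows → Age takes values {X41, X18, X43} — violation; Ward=88: 3 rows → Age takes values {X18, X41} — violation; Ward=100: 2 rows → Age takes values {X29, X87} — violation; Ward=99: 2 rows → Age takes values {X32, X41} — violation — fails.
(ii) {Bed, Age} -> PatientID: every LHS value maps to a single RHS value — holds.
(iii) {Ward, Age} -> Bed: every LHS value maps to a single RHS value — holds.
(iv) Age -> PatientID: every LHS value maps to a single RHS value — holds.
3 of the 4 dependencies hold.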